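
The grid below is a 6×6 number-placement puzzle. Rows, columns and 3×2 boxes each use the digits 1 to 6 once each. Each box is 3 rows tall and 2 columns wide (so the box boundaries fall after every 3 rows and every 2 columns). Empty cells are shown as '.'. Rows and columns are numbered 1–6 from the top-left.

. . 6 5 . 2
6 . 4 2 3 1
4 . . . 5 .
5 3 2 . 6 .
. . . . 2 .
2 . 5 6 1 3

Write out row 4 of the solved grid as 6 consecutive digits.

532164

r1c2 = 1: row 1 has {2,5,6}; col 2 has {3}; box has {4,6} → only 1 remains.
r1c5 = 4: row 1 has {1,2,5,6}; col 5 has {1,2,3,5,6}; box has {1,2,3,5} → only 4 remains.
r2c2 = 5: row 2 has {1,2,3,4,6}; col 2 has {1,3}; box has {1,4,6} → only 5 remains.
r3c2 = 2: row 3 has {4,5}; col 2 has {1,3,5}; box has {1,4,5,6} → only 2 remains.
r3c6 = 6: row 3 has {2,4,5}; col 6 has {1,2,3}; box has {1,2,3,4,5} → only 6 remains.
r4c6 = 4: row 4 has {2,3,5,6}; col 6 has {1,2,3,6}; box has {1,2,3,6} → only 4 remains.
r5c1 = 1: row 5 has {2}; col 1 has {2,4,5,6}; box has {2,3,5} → only 1 remains.
r5c3 = 3: row 5 has {1,2}; col 3 has {2,4,5,6}; box has {2,5,6} → only 3 remains.
r5c4 = 4: row 5 has {1,2,3}; col 4 has {2,5,6}; box has {2,3,5,6} → only 4 remains.
r5c6 = 5: row 5 has {1,2,3,4}; col 6 has {1,2,3,4,6}; box has {1,2,3,4,6} → only 5 remains.
r6c2 = 4: row 6 has {1,2,3,5,6}; col 2 has {1,2,3,5}; box has {1,2,3,5} → only 4 remains.
r1c1 = 3: row 1 has {1,2,4,5,6}; col 1 has {1,2,4,5,6}; box has {1,2,4,5,6} → only 3 remains.
r3c3 = 1: row 3 has {2,4,5,6}; col 3 has {2,3,4,5,6}; box has {2,4,5,6} → only 1 remains.
r3c4 = 3: row 3 has {1,2,4,5,6}; col 4 has {2,4,5,6}; box has {1,2,4,5,6} → only 3 remains.
r4c4 = 1: row 4 has {2,3,4,5,6}; col 4 has {2,3,4,5,6}; box has {2,3,4,5,6} → only 1 remains.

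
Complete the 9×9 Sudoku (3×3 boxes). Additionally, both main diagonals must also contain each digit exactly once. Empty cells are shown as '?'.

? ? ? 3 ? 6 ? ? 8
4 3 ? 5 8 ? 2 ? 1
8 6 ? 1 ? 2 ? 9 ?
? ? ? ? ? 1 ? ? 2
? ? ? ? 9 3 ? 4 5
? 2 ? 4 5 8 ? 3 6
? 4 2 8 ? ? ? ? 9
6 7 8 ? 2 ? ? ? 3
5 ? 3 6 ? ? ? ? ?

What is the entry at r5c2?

r2c8 = 6: row 2 has {1,2,3,4,5,8}; col 8 has {3,4,9}; box has {1,2,8,9}; anti-diagonal has {1,2,4,5,7,8,9} → only 6 remains.
r3c7 = 3: row 3 has {1,2,6,8,9}; col 7 has {2}; box has {1,2,6,8,9}; anti-diagonal has {1,2,4,5,6,7,8,9} → only 3 remains.
r4c4 = 7: row 4 has {1,2}; col 4 has {1,3,4,5,6,8}; box has {1,3,4,5,8,9}; main diagonal has {3,8,9} → only 7 remains.
r4c5 = 6: row 4 has {1,2,7}; col 5 has {2,5,8,9}; box has {1,3,4,5,7,8,9} → only 6 remains.
r4c8 = 8: row 4 has {1,2,6,7}; col 8 has {3,4,6,9}; box has {2,3,4,5,6} → only 8 remains.
r5c4 = 2: row 5 has {3,4,5,9}; col 4 has {1,3,4,5,6,7,8}; box has {1,3,4,5,6,7,8,9} → only 2 remains.
r7c1 = 1: row 7 has {2,4,8,9}; col 1 has {4,5,6,8}; box has {2,3,4,5,6,7,8} → only 1 remains.
r8c4 = 9: row 8 has {2,3,6,7,8}; col 4 has {1,2,3,4,5,6,7,8}; box has {2,6,8} → only 9 remains.
r9c2 = 9: row 9 has {3,5,6}; col 2 has {2,3,4,6,7}; box has {1,2,3,4,5,6,7,8} → only 9 remains.
r9c9 = 4: row 9 has {3,5,6,9}; col 9 has {1,2,3,5,6,8,9}; box has {3,9}; main diagonal has {3,7,8,9} → only 4 remains.
r1c1 = 2: row 1 has {3,6,8}; col 1 has {1,4,5,6,8}; box has {3,4,6,8}; main diagonal has {3,4,7,8,9} → only 2 remains.
r3c3 = 5: row 3 has {1,2,3,6,8,9}; col 3 has {2,3,8}; box has {2,3,4,6,8}; main diagonal has {2,3,4,7,8,9} → only 5 remains.
r3c9 = 7: row 3 has {1,2,3,5,6,8,9}; col 9 has {1,2,3,4,5,6,8,9}; box has {1,2,3,6,8,9} → only 7 remains.
r4c2 = 5: row 4 has {1,2,6,7,8}; col 2 has {2,3,4,6,7,9}; box has {2} → only 5 remains.
r4c7 = 9: row 4 has {1,2,5,6,7,8}; col 7 has {2,3}; box has {2,3,4,5,6,8} → only 9 remains.
r5c1 = 7: row 5 has {2,3,4,5,9}; col 1 has {1,2,4,5,6,8}; box has {2,5} → only 7 remains.
r5c7 = 1: row 5 has {2,3,4,5,7,9}; col 7 has {2,3,9}; box has {2,3,4,5,6,8,9} → only 1 remains.
r6c1 = 9: row 6 has {2,3,4,5,6,8}; col 1 has {1,2,4,5,6,7,8}; box has {2,5,7} → only 9 remains.
r6c3 = 1: row 6 has {2,3,4,5,6,8,9}; col 3 has {2,3,5,8}; box has {2,5,7,9} → only 1 remains.
r6c7 = 7: row 6 has {1,2,3,4,5,6,8,9}; col 7 has {1,2,3,9}; box has {1,2,3,4,5,6,8,9} → only 7 remains.
r7c7 = 6: row 7 has {1,2,4,8,9}; col 7 has {1,2,3,7,9}; box has {3,4,9}; main diagonal has {2,3,4,5,7,8,9} → only 6 remains.
r8c7 = 5: row 8 has {2,3,6,7,8,9}; col 7 has {1,2,3,6,7,9}; box has {3,4,6,9} → only 5 remains.
r8c8 = 1: row 8 has {2,3,5,6,7,8,9}; col 8 has {3,4,6,8,9}; box has {3,4,5,6,9}; main diagonal has {2,3,4,5,6,7,8,9} → only 1 remains.
r9c6 = 7: row 9 has {3,4,5,6,9}; col 6 has {1,2,3,6,8}; box has {2,6,8,9} → only 7 remains.
r9c7 = 8: row 9 has {3,4,5,6,7,9}; col 7 has {1,2,3,5,6,7,9}; box has {1,3,4,5,6,9} → only 8 remains.
r9c8 = 2: row 9 has {3,4,5,6,7,8,9}; col 8 has {1,3,4,6,8,9}; box has {1,3,4,5,6,8,9} → only 2 remains.
r1c2 = 1: row 1 has {2,3,6,8}; col 2 has {2,3,4,5,6,7,9}; box has {2,3,4,5,6,8} → only 1 remains.
r1c7 = 4: row 1 has {1,2,3,6,8}; col 7 has {1,2,3,5,6,7,8,9}; box has {1,2,3,6,7,8,9} → only 4 remains.
r1c8 = 5: row 1 has {1,2,3,4,6,8}; col 8 has {1,2,3,4,6,8,9}; box has {1,2,3,4,6,7,8,9} → only 5 remains.
r2c6 = 9: row 2 has {1,2,3,4,5,6,8}; col 6 has {1,2,3,6,7,8}; box has {1,2,3,5,6,8} → only 9 remains.
r3c5 = 4: row 3 has {1,2,3,5,6,7,8,9}; col 5 has {2,5,6,8,9}; box has {1,2,3,5,6,8,9} → only 4 remains.
r4c1 = 3: row 4 has {1,2,5,6,7,8,9}; col 1 has {1,2,4,5,6,7,8,9}; box has {1,2,5,7,9} → only 3 remains.
r4c3 = 4: row 4 has {1,2,3,5,6,7,8,9}; col 3 has {1,2,3,5,8}; box has {1,2,3,5,7,9} → only 4 remains.
r5c2 = 8: row 5 has {1,2,3,4,5,7,9}; col 2 has {1,2,3,4,5,6,7,9}; box has {1,2,3,4,5,7,9} → only 8 remains.

8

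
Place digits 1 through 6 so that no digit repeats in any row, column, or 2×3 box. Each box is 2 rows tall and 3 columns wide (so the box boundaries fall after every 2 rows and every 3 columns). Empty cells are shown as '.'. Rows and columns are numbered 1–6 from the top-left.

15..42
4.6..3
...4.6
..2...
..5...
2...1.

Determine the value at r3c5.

2

r1c3 = 3: row 1 has {1,2,4,5}; col 3 has {2,5,6}; box has {1,4,5,6} → only 3 remains.
r1c4 = 6: row 1 has {1,2,3,4,5}; col 4 has {4}; box has {2,3,4} → only 6 remains.
r2c2 = 2: row 2 has {3,4,6}; col 2 has {5}; box has {1,3,4,5,6} → only 2 remains.
r2c5 = 5: row 2 has {2,3,4,6}; col 5 has {1,4}; box has {2,3,4,6} → only 5 remains.
r3c3 = 1: row 3 has {4,6}; col 3 has {2,3,5,6}; box has {2} → only 1 remains.
r4c5 = 3: row 4 has {2}; col 5 has {1,4,5}; box has {4,6} → only 3 remains.
r5c6 = 4: row 5 has {5}; col 6 has {2,3,6}; box has {1} → only 4 remains.
r6c3 = 4: row 6 has {1,2}; col 3 has {1,2,3,5,6}; box has {2,5} → only 4 remains.
r6c6 = 5: row 6 has {1,2,4}; col 6 has {2,3,4,6}; box has {1,4} → only 5 remains.
r2c4 = 1: row 2 has {2,3,4,5,6}; col 4 has {4,6}; box has {2,3,4,5,6} → only 1 remains.
r3c2 = 3: row 3 has {1,4,6}; col 2 has {2,5}; box has {1,2} → only 3 remains.
r3c5 = 2: row 3 has {1,3,4,6}; col 5 has {1,3,4,5}; box has {3,4,6} → only 2 remains.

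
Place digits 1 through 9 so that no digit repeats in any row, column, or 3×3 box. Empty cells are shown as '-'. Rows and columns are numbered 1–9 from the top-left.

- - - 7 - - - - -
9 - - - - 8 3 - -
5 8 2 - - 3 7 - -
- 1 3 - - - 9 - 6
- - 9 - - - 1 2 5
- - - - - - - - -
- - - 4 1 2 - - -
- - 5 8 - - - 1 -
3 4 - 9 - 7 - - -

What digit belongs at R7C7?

5

R8C6 = 6: row 8 has {1,5,8}; col 6 has {2,3,7,8}; box has {1,2,4,7,8,9} → only 6 remains.
R9C5 = 5: row 9 has {3,4,7,9}; col 5 has {1}; box has {1,2,4,6,7,8,9} → only 5 remains.
R5C6 = 4: row 5 has {1,2,5,9}; col 6 has {2,3,6,7,8}; box has {} → only 4 remains.
R8C5 = 3: row 8 has {1,5,6,8}; col 5 has {1,5}; box has {1,2,4,5,6,7,8,9} → only 3 remains.
R4C6 = 5: row 4 has {1,3,6,9}; col 6 has {2,3,4,6,7,8}; box has {4} → only 5 remains.
R4C4 = 2: row 4 has {1,3,5,6,9}; col 4 has {4,7,8,9}; box has {4,5} → only 2 remains.
R1C2 = 3: in row 1, 3 can only go here (every other open cell in that row sees a 3).
R5C4 = 3: in row 5, 3 can only go here (every other open cell in that row sees a 3).
R6C2 = 5: in row 6, 5 can only go here (every other open cell in that row sees a 5).
R6C1 = 2: in row 6, 2 can only go here (every other open cell in that row sees a 2).
R8C1 = 7: row 8 has {1,3,5,6,8}; col 1 has {2,3,5,9}; box has {3,4,5} → only 7 remains.
R9C3 = 1: in row 9, 1 can only go here (every other open cell in that row sees a 1).
R1C1 = 1: in column 1, 1 can only go here (every other open cell in that column sees a 1).
R1C6 = 9: row 1 has {1,3,7}; col 6 has {2,3,4,5,6,7,8}; box has {3,7,8} → only 9 remains.
R6C6 = 1: row 6 has {2,5}; col 6 has {2,3,4,5,6,7,8,9}; box has {2,3,4,5} → only 1 remains.
R6C4 = 6: row 6 has {1,2,5}; col 4 has {2,3,4,7,8,9}; box has {1,2,3,4,5} → only 6 remains.
R3C4 = 1: row 3 has {2,3,5,7,8}; col 4 has {2,3,4,6,7,8,9}; box has {3,7,8,9} → only 1 remains.
R2C4 = 5: row 2 has {3,8,9}; col 4 has {1,2,3,4,6,7,8,9}; box has {1,3,7,8,9} → only 5 remains.
R2C9 = 1: in row 2, 1 can only go here (every other open cell in that row sees a 1).
R2C5 = 2: in row 2, 2 can only go here (every other open cell in that row sees a 2).
R6C5 = 9: in row 6, 9 can only go here (every other open cell in that row sees a 9).
R4C1 = 4: in column 1, 4 can only go here (every other open cell in that column sees a 4).
R8C2 = 2: in column 2, 2 can only go here (every other open cell in that column sees a 2).
R8C7 = 4: row 8 has {1,2,3,5,6,7,8}; col 7 has {1,3,7,9}; box has {1} → only 4 remains.
R8C9 = 9: row 8 has {1,2,3,4,5,6,7,8}; col 9 has {1,5,6}; box has {1,4} → only 9 remains.
R3C9 = 4: row 3 has {1,2,3,5,7,8}; col 9 has {1,5,6,9}; box has {1,3,7} → only 4 remains.
R6C7 = 8: row 6 has {1,2,5,6,9}; col 7 has {1,3,4,7,9}; box has {1,2,5,6,9} → only 8 remains.
R2C8 = 6: row 2 has {1,2,3,5,8,9}; col 8 has {1,2}; box has {1,3,4,7} → only 6 remains.
R3C5 = 6: row 3 has {1,2,3,4,5,7,8}; col 5 has {1,2,3,5,9}; box has {1,2,3,5,7,8,9} → only 6 remains.
R3C8 = 9: row 3 has {1,2,3,4,5,6,7,8}; col 8 has {1,2,6}; box has {1,3,4,6,7} → only 9 remains.
R4C8 = 7: row 4 has {1,2,3,4,5,6,9}; col 8 has {1,2,6,9}; box has {1,2,5,6,8,9} → only 7 remains.
R6C3 = 7: row 6 has {1,2,5,6,8,9}; col 3 has {1,2,3,5,9}; box has {1,2,3,4,5,9} → only 7 remains.
R6C9 = 3: row 6 has {1,2,5,6,7,8,9}; col 9 has {1,4,5,6,9}; box has {1,2,5,6,7,8,9} → only 3 remains.
R9C8 = 8: row 9 has {1,3,4,5,7,9}; col 8 has {1,2,6,7,9}; box has {1,4,9} → only 8 remains.
R9C9 = 2: row 9 has {1,3,4,5,7,8,9}; col 9 has {1,3,4,5,6,9}; box has {1,4,8,9} → only 2 remains.
R1C5 = 4: row 1 has {1,3,7,9}; col 5 has {1,2,3,5,6,9}; box has {1,2,3,5,6,7,8,9} → only 4 remains.
R1C8 = 5: row 1 has {1,3,4,7,9}; col 8 has {1,2,6,7,8,9}; box has {1,3,4,6,7,9} → only 5 remains.
R1C9 = 8: row 1 has {1,3,4,5,7,9}; col 9 has {1,2,3,4,5,6,9}; box has {1,3,4,5,6,7,9} → only 8 remains.
R2C2 = 7: row 2 has {1,2,3,5,6,8,9}; col 2 has {1,2,3,4,5,8}; box has {1,2,3,5,8,9} → only 7 remains.
R2C3 = 4: row 2 has {1,2,3,5,6,7,8,9}; col 3 has {1,2,3,5,7,9}; box has {1,2,3,5,7,8,9} → only 4 remains.
R4C5 = 8: row 4 has {1,2,3,4,5,6,7,9}; col 5 has {1,2,3,4,5,6,9}; box has {1,2,3,4,5,6,9} → only 8 remains.
R5C2 = 6: row 5 has {1,2,3,4,5,9}; col 2 has {1,2,3,4,5,7,8}; box has {1,2,3,4,5,7,9} → only 6 remains.
R5C5 = 7: row 5 has {1,2,3,4,5,6,9}; col 5 has {1,2,3,4,5,6,8,9}; box has {1,2,3,4,5,6,8,9} → only 7 remains.
R6C8 = 4: row 6 has {1,2,3,5,6,7,8,9}; col 8 has {1,2,5,6,7,8,9}; box has {1,2,3,5,6,7,8,9} → only 4 remains.
R7C2 = 9: row 7 has {1,2,4}; col 2 has {1,2,3,4,5,6,7,8}; box has {1,2,3,4,5,7} → only 9 remains.
R7C8 = 3: row 7 has {1,2,4,9}; col 8 has {1,2,4,5,6,7,8,9}; box has {1,2,4,8,9} → only 3 remains.
R7C9 = 7: row 7 has {1,2,3,4,9}; col 9 has {1,2,3,4,5,6,8,9}; box has {1,2,3,4,8,9} → only 7 remains.
R9C7 = 6: row 9 has {1,2,3,4,5,7,8,9}; col 7 has {1,3,4,7,8,9}; box has {1,2,3,4,7,8,9} → only 6 remains.
R1C3 = 6: row 1 has {1,3,4,5,7,8,9}; col 3 has {1,2,3,4,5,7,9}; box has {1,2,3,4,5,7,8,9} → only 6 remains.
R1C7 = 2: row 1 has {1,3,4,5,6,7,8,9}; col 7 has {1,3,4,6,7,8,9}; box has {1,3,4,5,6,7,8,9} → only 2 remains.
R5C1 = 8: row 5 has {1,2,3,4,5,6,7,9}; col 1 has {1,2,3,4,5,7,9}; box has {1,2,3,4,5,6,7,9} → only 8 remains.
R7C1 = 6: row 7 has {1,2,3,4,7,9}; col 1 has {1,2,3,4,5,7,8,9}; box has {1,2,3,4,5,7,9} → only 6 remains.
R7C3 = 8: row 7 has {1,2,3,4,6,7,9}; col 3 has {1,2,3,4,5,6,7,9}; box has {1,2,3,4,5,6,7,9} → only 8 remains.
R7C7 = 5: row 7 has {1,2,3,4,6,7,8,9}; col 7 has {1,2,3,4,6,7,8,9}; box has {1,2,3,4,6,7,8,9} → only 5 remains.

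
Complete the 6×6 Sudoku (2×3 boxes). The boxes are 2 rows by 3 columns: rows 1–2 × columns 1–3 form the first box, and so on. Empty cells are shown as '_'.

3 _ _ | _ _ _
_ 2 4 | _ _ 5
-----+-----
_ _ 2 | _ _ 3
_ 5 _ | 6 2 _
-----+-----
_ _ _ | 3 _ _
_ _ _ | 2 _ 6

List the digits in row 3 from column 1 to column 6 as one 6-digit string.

462513

row 2, column 4 = 1: row 2 has {2,4,5}; col 4 has {2,3,6}; box has {5} → only 1 remains.
row 1, column 4 = 4: row 1 has {3}; col 4 has {1,2,3,6}; box has {1,5} → only 4 remains.
row 1, column 5 = 6: row 1 has {3,4}; col 5 has {2}; box has {1,4,5} → only 6 remains.
row 1, column 6 = 2: row 1 has {3,4,6}; col 6 has {3,5,6}; box has {1,4,5,6} → only 2 remains.
row 2, column 1 = 6: row 2 has {1,2,4,5}; col 1 has {3}; box has {2,3,4} → only 6 remains.
row 2, column 5 = 3: row 2 has {1,2,4,5,6}; col 5 has {2,6}; box has {1,2,4,5,6} → only 3 remains.
row 3, column 4 = 5: row 3 has {2,3}; col 4 has {1,2,3,4,6}; box has {2,3,6} → only 5 remains.
row 1, column 2 = 1: row 1 has {2,3,4,6}; col 2 has {2,5}; box has {2,3,4,6} → only 1 remains.
row 1, column 3 = 5: row 1 has {1,2,3,4,6}; col 3 has {2,4}; box has {1,2,3,4,6} → only 5 remains.
row 3, column 2 = 6: in row 3, 6 can only go here (every other open cell in that row sees a 6).
row 5, column 2 = 4: row 5 has {3}; col 2 has {1,2,5,6}; box has {} → only 4 remains.
row 5, column 6 = 1: row 5 has {3,4}; col 6 has {2,3,5,6}; box has {2,3,6} → only 1 remains.
row 6, column 2 = 3: row 6 has {2,6}; col 2 has {1,2,4,5,6}; box has {4} → only 3 remains.
row 6, column 3 = 1: row 6 has {2,3,6}; col 3 has {2,4,5}; box has {3,4} → only 1 remains.
row 4, column 3 = 3: row 4 has {2,5,6}; col 3 has {1,2,4,5}; box has {2,5,6} → only 3 remains.
row 4, column 6 = 4: row 4 has {2,3,5,6}; col 6 has {1,2,3,5,6}; box has {2,3,5,6} → only 4 remains.
row 5, column 3 = 6: row 5 has {1,3,4}; col 3 has {1,2,3,4,5}; box has {1,3,4} → only 6 remains.
row 5, column 5 = 5: row 5 has {1,3,4,6}; col 5 has {2,3,6}; box has {1,2,3,6} → only 5 remains.
row 6, column 1 = 5: row 6 has {1,2,3,6}; col 1 has {3,6}; box has {1,3,4,6} → only 5 remains.
row 6, column 5 = 4: row 6 has {1,2,3,5,6}; col 5 has {2,3,5,6}; box has {1,2,3,5,6} → only 4 remains.
row 3, column 5 = 1: row 3 has {2,3,5,6}; col 5 has {2,3,4,5,6}; box has {2,3,4,5,6} → only 1 remains.
row 4, column 1 = 1: row 4 has {2,3,4,5,6}; col 1 has {3,5,6}; box has {2,3,5,6} → only 1 remains.
row 5, column 1 = 2: row 5 has {1,3,4,5,6}; col 1 has {1,3,5,6}; box has {1,3,4,5,6} → only 2 remains.
row 3, column 1 = 4: row 3 has {1,2,3,5,6}; col 1 has {1,2,3,5,6}; box has {1,2,3,5,6} → only 4 remains.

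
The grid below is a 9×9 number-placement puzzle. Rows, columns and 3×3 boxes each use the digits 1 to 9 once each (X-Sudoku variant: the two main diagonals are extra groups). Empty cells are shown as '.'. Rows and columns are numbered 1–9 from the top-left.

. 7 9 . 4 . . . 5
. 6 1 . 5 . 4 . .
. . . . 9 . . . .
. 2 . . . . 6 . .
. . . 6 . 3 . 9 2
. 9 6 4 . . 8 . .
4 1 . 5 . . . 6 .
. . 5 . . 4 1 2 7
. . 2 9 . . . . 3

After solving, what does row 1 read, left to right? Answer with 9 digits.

row 1, column 1 = 8: row 1 has {4,5,7,9}; col 1 has {4}; box has {1,6,7,9}; main diagonal has {2,3,6} → only 8 remains.
row 3, column 3 = 4 (sole candidate).
row 6, column 9 = 1 (sole candidate).
row 7, column 7 = 9 (sole candidate).
row 7, column 9 = 8 (sole candidate).
row 9, column 2 = 8 (sole candidate).
row 9, column 7 = 5 (sole candidate).
row 9, column 8 = 4 (sole candidate).
row 2, column 9 = 9 (sole candidate).
row 3, column 9 = 6 (sole candidate).
row 4, column 9 = 4 (sole candidate).
row 5, column 7 = 7 (sole candidate).
row 8, column 2 = 3 (sole candidate).
row 8, column 4 = 8 (sole candidate).
row 8, column 5 = 6 (sole candidate).
row 3, column 2 = 5 (sole candidate).
row 3, column 7 = 2 (sole candidate).
row 5, column 2 = 4 (sole candidate).
row 5, column 3 = 8 (sole candidate).
row 5, column 5 = 1 (sole candidate).
row 7, column 3 = 7 (sole candidate).
row 7, column 6 = 2 (sole candidate).
row 8, column 1 = 9 (sole candidate).
row 9, column 1 = 6 (sole candidate).
row 9, column 5 = 7 (sole candidate).
row 9, column 6 = 1 (sole candidate).
row 1, column 6 = 6: row 1 has {4,5,7,8,9}; col 6 has {1,2,3,4}; box has {4,5,9} → only 6 remains.
row 1, column 7 = 3: row 1 has {4,5,6,7,8,9}; col 7 has {1,2,4,5,6,7,8,9}; box has {2,4,5,6,9} → only 3 remains.
row 1, column 8 = 1: row 1 has {3,4,5,6,7,8,9}; col 8 has {2,4,6,9}; box has {2,3,4,5,6,9} → only 1 remains.
row 2, column 8 = 8 (sole candidate).
row 3, column 1 = 3 (sole candidate).
row 3, column 8 = 7 (sole candidate).
row 4, column 3 = 3 (sole candidate).
row 4, column 4 = 7 (sole candidate).
row 4, column 5 = 8 (sole candidate).
row 4, column 6 = 9 (sole candidate).
row 4, column 8 = 5 (sole candidate).
row 5, column 1 = 5 (sole candidate).
row 6, column 1 = 7 (sole candidate).
row 6, column 5 = 2 (sole candidate).
row 6, column 6 = 5 (sole candidate).
row 6, column 8 = 3 (sole candidate).
row 7, column 5 = 3 (sole candidate).
row 1, column 4 = 2: row 1 has {1,3,4,5,6,7,8,9}; col 4 has {4,5,6,7,8,9}; box has {4,5,6,9} → only 2 remains.

879246315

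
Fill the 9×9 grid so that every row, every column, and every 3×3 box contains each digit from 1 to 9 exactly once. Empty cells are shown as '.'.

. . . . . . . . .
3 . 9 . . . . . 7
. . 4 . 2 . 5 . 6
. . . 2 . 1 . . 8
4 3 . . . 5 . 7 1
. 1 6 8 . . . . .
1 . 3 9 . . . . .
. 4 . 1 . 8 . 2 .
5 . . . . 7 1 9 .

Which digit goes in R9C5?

R5C4 = 6: row 5 has {1,3,4,5,7}; col 4 has {1,2,8,9}; box has {1,2,5,8} → only 6 remains.
R5C5 = 9: row 5 has {1,3,4,5,6,7}; col 5 has {2}; box has {1,2,5,6,8} → only 9 remains.
R5C7 = 2: row 5 has {1,3,4,5,6,7,9}; col 7 has {1,5}; box has {1,7,8} → only 2 remains.
R8C3 = 7: row 8 has {1,2,4,8}; col 3 has {3,4,6,9}; box has {1,3,4,5} → only 7 remains.
R4C3 = 5: row 4 has {1,2,8}; col 3 has {3,4,6,7,9}; box has {1,3,4,6} → only 5 remains.
R5C3 = 8: row 5 has {1,2,3,4,5,6,7,9}; col 3 has {3,4,5,6,7,9}; box has {1,3,4,5,6} → only 8 remains.
R9C3 = 2: row 9 has {1,5,7,9}; col 3 has {3,4,5,6,7,8,9}; box has {1,3,4,5,7} → only 2 remains.
R1C3 = 1: row 1 has {}; col 3 has {2,3,4,5,6,7,8,9}; box has {3,4,9} → only 1 remains.
R2C2 = 2: in row 2, 2 can only go here (every other open cell in that row sees a 2).
R1C9 = 2: in row 1, 2 can only go here (every other open cell in that row sees a 2).
R3C8 = 1: in row 3, 1 can only go here (every other open cell in that row sees a 1).
R3C6 = 9: in row 3, 9 can only go here (every other open cell in that row sees a 9).
R1C7 = 9: in row 1, 9 can only go here (every other open cell in that row sees a 9).
R2C5 = 1: in row 2, 1 can only go here (every other open cell in that row sees a 1).
R2C4 = 5: in row 2, 5 can only go here (every other open cell in that row sees a 5).
R2C6 = 6: in row 2, 6 can only go here (every other open cell in that row sees a 6).
R1C2 = 5: in row 1, 5 can only go here (every other open cell in that row sees a 5).
R1C1 = 6: in row 1, 6 can only go here (every other open cell in that row sees a 6).
R8C1 = 9: row 8 has {1,2,4,7,8}; col 1 has {1,3,4,5,6}; box has {1,2,3,4,5,7} → only 9 remains.
R4C1 = 7: row 4 has {1,2,5,8}; col 1 has {1,3,4,5,6,9}; box has {1,3,4,5,6,8} → only 7 remains.
R4C2 = 9: row 4 has {1,2,5,7,8}; col 2 has {1,2,3,4,5}; box has {1,3,4,5,6,7,8} → only 9 remains.
R6C1 = 2: row 6 has {1,6,8}; col 1 has {1,3,4,5,6,7,9}; box has {1,3,4,5,6,7,8,9} → only 2 remains.
R3C1 = 8: row 3 has {1,2,4,5,6,9}; col 1 has {1,2,3,4,5,6,7,9}; box has {1,2,3,4,5,6,9} → only 8 remains.
R3C2 = 7: row 3 has {1,2,4,5,6,8,9}; col 2 has {1,2,3,4,5,9}; box has {1,2,3,4,5,6,8,9} → only 7 remains.
R3C4 = 3: row 3 has {1,2,4,5,6,7,8,9}; col 4 has {1,2,5,6,8,9}; box has {1,2,5,6,9} → only 3 remains.
R9C4 = 4: row 9 has {1,2,5,7,9}; col 4 has {1,2,3,5,6,8,9}; box has {1,7,8,9} → only 4 remains.
R9C9 = 3: row 9 has {1,2,4,5,7,9}; col 9 has {1,2,6,7,8}; box has {1,2,9} → only 3 remains.
R1C4 = 7: row 1 has {1,2,5,6,9}; col 4 has {1,2,3,4,5,6,8,9}; box has {1,2,3,5,6,9} → only 7 remains.
R1C6 = 4: row 1 has {1,2,5,6,7,9}; col 6 has {1,5,6,7,8,9}; box has {1,2,3,5,6,7,9} → only 4 remains.
R6C6 = 3: row 6 has {1,2,6,8}; col 6 has {1,4,5,6,7,8,9}; box has {1,2,5,6,8,9} → only 3 remains.
R6C7 = 4: row 6 has {1,2,3,6,8}; col 7 has {1,2,5,9}; box has {1,2,7,8} → only 4 remains.
R6C8 = 5: row 6 has {1,2,3,4,6,8}; col 8 has {1,2,7,9}; box has {1,2,4,7,8} → only 5 remains.
R6C9 = 9: row 6 has {1,2,3,4,5,6,8}; col 9 has {1,2,3,6,7,8}; box has {1,2,4,5,7,8} → only 9 remains.
R7C6 = 2: row 7 has {1,3,9}; col 6 has {1,3,4,5,6,7,8,9}; box has {1,4,7,8,9} → only 2 remains.
R8C7 = 6: row 8 has {1,2,4,7,8,9}; col 7 has {1,2,4,5,9}; box has {1,2,3,9} → only 6 remains.
R8C9 = 5: row 8 has {1,2,4,6,7,8,9}; col 9 has {1,2,3,6,7,8,9}; box has {1,2,3,6,9} → only 5 remains.
R9C5 = 6: row 9 has {1,2,3,4,5,7,9}; col 5 has {1,2,9}; box has {1,2,4,7,8,9} → only 6 remains.

6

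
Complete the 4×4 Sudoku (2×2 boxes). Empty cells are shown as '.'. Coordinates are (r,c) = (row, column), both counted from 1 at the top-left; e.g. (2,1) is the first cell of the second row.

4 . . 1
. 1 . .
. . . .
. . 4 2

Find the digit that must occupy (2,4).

(3,4) = 3: row 3 has {}; col 4 has {1,2}; box has {2,4} → only 3 remains.
(4,2) = 3: row 4 has {2,4}; col 2 has {1}; box has {} → only 3 remains.
(1,2) = 2: row 1 has {1,4}; col 2 has {1,3}; box has {1,4} → only 2 remains.
(1,3) = 3: row 1 has {1,2,4}; col 3 has {4}; box has {1} → only 3 remains.
(2,1) = 3: row 2 has {1}; col 1 has {4}; box has {1,2,4} → only 3 remains.
(2,3) = 2: row 2 has {1,3}; col 3 has {3,4}; box has {1,3} → only 2 remains.
(2,4) = 4: row 2 has {1,2,3}; col 4 has {1,2,3}; box has {1,2,3} → only 4 remains.

4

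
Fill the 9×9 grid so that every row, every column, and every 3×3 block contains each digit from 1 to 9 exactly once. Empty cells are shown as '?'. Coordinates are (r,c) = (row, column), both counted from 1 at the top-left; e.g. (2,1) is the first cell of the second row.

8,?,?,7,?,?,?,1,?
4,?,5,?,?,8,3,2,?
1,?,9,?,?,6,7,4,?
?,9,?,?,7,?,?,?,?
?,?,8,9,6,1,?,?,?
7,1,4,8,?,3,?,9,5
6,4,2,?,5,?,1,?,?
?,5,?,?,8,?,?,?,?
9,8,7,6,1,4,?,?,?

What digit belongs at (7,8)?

8

(2,4) = 1: row 2 has {2,3,4,5,8}; col 4 has {6,7,8,9}; box has {6,7,8} → only 1 remains.
(2,5) = 9: row 2 has {1,2,3,4,5,8}; col 5 has {1,5,6,7,8}; box has {1,6,7,8} → only 9 remains.
(2,9) = 6: row 2 has {1,2,3,4,5,8,9}; col 9 has {5}; box has {1,2,3,4,7} → only 6 remains.
(3,9) = 8: row 3 has {1,4,6,7,9}; col 9 has {5,6}; box has {1,2,3,4,6,7} → only 8 remains.
(6,5) = 2: row 6 has {1,3,4,5,7,8,9}; col 5 has {1,5,6,7,8,9}; box has {1,3,6,7,8,9} → only 2 remains.
(6,7) = 6: row 6 has {1,2,3,4,5,7,8,9}; col 7 has {1,3,7}; box has {5,9} → only 6 remains.
(7,4) = 3: row 7 has {1,2,4,5,6}; col 4 has {1,6,7,8,9}; box has {1,4,5,6,8} → only 3 remains.
(8,1) = 3: row 8 has {5,8}; col 1 has {1,4,6,7,8,9}; box has {2,4,5,6,7,8,9} → only 3 remains.
(8,3) = 1: row 8 has {3,5,8}; col 3 has {2,4,5,7,8,9}; box has {2,3,4,5,6,7,8,9} → only 1 remains.
(8,4) = 2: row 8 has {1,3,5,8}; col 4 has {1,3,6,7,8,9}; box has {1,3,4,5,6,8} → only 2 remains.
(1,9) = 9: row 1 has {1,7,8}; col 9 has {5,6,8}; box has {1,2,3,4,6,7,8} → only 9 remains.
(2,2) = 7: row 2 has {1,2,3,4,5,6,8,9}; col 2 has {1,4,5,8,9}; box has {1,4,5,8,9} → only 7 remains.
(3,4) = 5: row 3 has {1,4,6,7,8,9}; col 4 has {1,2,3,6,7,8,9}; box has {1,6,7,8,9} → only 5 remains.
(3,5) = 3: row 3 has {1,4,5,6,7,8,9}; col 5 has {1,2,5,6,7,8,9}; box has {1,5,6,7,8,9} → only 3 remains.
(4,4) = 4: row 4 has {7,9}; col 4 has {1,2,3,5,6,7,8,9}; box has {1,2,3,6,7,8,9} → only 4 remains.
(4,6) = 5: row 4 has {4,7,9}; col 6 has {1,3,4,6,8}; box has {1,2,3,4,6,7,8,9} → only 5 remains.
(7,9) = 7: row 7 has {1,2,3,4,5,6}; col 9 has {5,6,8,9}; box has {1} → only 7 remains.
(8,8) = 6: row 8 has {1,2,3,5,8}; col 8 has {1,2,4,9}; box has {1,7} → only 6 remains.
(8,9) = 4: row 8 has {1,2,3,5,6,8}; col 9 has {5,6,7,8,9}; box has {1,6,7} → only 4 remains.
(1,5) = 4: row 1 has {1,7,8,9}; col 5 has {1,2,3,5,6,7,8,9}; box has {1,3,5,6,7,8,9} → only 4 remains.
(1,6) = 2: row 1 has {1,4,7,8,9}; col 6 has {1,3,4,5,6,8}; box has {1,3,4,5,6,7,8,9} → only 2 remains.
(1,7) = 5: row 1 has {1,2,4,7,8,9}; col 7 has {1,3,6,7}; box has {1,2,3,4,6,7,8,9} → only 5 remains.
(3,2) = 2: row 3 has {1,3,4,5,6,7,8,9}; col 2 has {1,4,5,7,8,9}; box has {1,4,5,7,8,9} → only 2 remains.
(4,1) = 2: row 4 has {4,5,7,9}; col 1 has {1,3,4,6,7,8,9}; box has {1,4,7,8,9} → only 2 remains.
(4,7) = 8: row 4 has {2,4,5,7,9}; col 7 has {1,3,5,6,7}; box has {5,6,9} → only 8 remains.
(4,8) = 3: row 4 has {2,4,5,7,8,9}; col 8 has {1,2,4,6,9}; box has {5,6,8,9} → only 3 remains.
(4,9) = 1: row 4 has {2,3,4,5,7,8,9}; col 9 has {4,5,6,7,8,9}; box has {3,5,6,8,9} → only 1 remains.
(5,1) = 5: row 5 has {1,6,8,9}; col 1 has {1,2,3,4,6,7,8,9}; box has {1,2,4,7,8,9} → only 5 remains.
(5,2) = 3: row 5 has {1,5,6,8,9}; col 2 has {1,2,4,5,7,8,9}; box has {1,2,4,5,7,8,9} → only 3 remains.
(5,8) = 7: row 5 has {1,3,5,6,8,9}; col 8 has {1,2,3,4,6,9}; box has {1,3,5,6,8,9} → only 7 remains.
(5,9) = 2: row 5 has {1,3,5,6,7,8,9}; col 9 has {1,4,5,6,7,8,9}; box has {1,3,5,6,7,8,9} → only 2 remains.
(7,6) = 9: row 7 has {1,2,3,4,5,6,7}; col 6 has {1,2,3,4,5,6,8}; box has {1,2,3,4,5,6,8} → only 9 remains.
(7,8) = 8: row 7 has {1,2,3,4,5,6,7,9}; col 8 has {1,2,3,4,6,7,9}; box has {1,4,6,7} → only 8 remains.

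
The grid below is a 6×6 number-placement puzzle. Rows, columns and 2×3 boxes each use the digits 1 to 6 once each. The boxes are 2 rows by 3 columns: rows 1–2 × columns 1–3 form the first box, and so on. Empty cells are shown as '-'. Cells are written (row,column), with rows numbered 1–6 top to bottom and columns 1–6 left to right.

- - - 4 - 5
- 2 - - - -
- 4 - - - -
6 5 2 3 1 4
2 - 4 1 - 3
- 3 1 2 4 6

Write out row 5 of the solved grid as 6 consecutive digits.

(2,4) = 6: row 2 has {2}; col 4 has {1,2,3,4}; box has {4,5} → only 6 remains.
(2,5) = 3: row 2 has {2,6}; col 5 has {1,4}; box has {4,5,6} → only 3 remains.
(2,6) = 1: row 2 has {2,3,6}; col 6 has {3,4,5,6}; box has {3,4,5,6} → only 1 remains.
(3,3) = 3: row 3 has {4}; col 3 has {1,2,4}; box has {2,4,5,6} → only 3 remains.
(3,4) = 5: row 3 has {3,4}; col 4 has {1,2,3,4,6}; box has {1,3,4} → only 5 remains.
(3,6) = 2: row 3 has {3,4,5}; col 6 has {1,3,4,5,6}; box has {1,3,4,5} → only 2 remains.
(5,2) = 6: row 5 has {1,2,3,4}; col 2 has {2,3,4,5}; box has {1,2,3,4} → only 6 remains.
(5,5) = 5: row 5 has {1,2,3,4,6}; col 5 has {1,3,4}; box has {1,2,3,4,6} → only 5 remains.

264153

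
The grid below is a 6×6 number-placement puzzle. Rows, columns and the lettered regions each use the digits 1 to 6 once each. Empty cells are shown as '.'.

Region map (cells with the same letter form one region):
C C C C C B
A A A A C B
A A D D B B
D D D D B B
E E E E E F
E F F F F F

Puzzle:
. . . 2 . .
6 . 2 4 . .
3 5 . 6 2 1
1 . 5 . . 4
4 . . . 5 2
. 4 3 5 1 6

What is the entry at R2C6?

R1C1 = 5: row 1 has {2}; col 1 has {1,3,4,6}; region has {2} → only 5 remains.
R1C6 = 3: row 1 has {2,5}; col 6 has {1,2,4,6}; region has {1,2,4} → only 3 remains.
R2C2 = 1: row 2 has {2,4,6}; col 2 has {4,5}; region has {2,3,4,5,6} → only 1 remains.
R2C5 = 3: row 2 has {1,2,4,6}; col 5 has {1,2,5}; region has {2,5} → only 3 remains.
R2C6 = 5: row 2 has {1,2,3,4,6}; col 6 has {1,2,3,4,6}; region has {1,2,3,4} → only 5 remains.

5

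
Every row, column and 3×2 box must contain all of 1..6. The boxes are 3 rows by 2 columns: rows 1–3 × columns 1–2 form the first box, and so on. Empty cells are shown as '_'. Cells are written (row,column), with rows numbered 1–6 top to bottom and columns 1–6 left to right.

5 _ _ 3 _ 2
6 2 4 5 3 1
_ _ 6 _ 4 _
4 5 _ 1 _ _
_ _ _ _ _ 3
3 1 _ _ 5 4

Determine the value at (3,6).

5

(1,2) = 4: row 1 has {2,3,5}; col 2 has {1,2,5}; box has {2,5,6} → only 4 remains.
(1,3) = 1: row 1 has {2,3,4,5}; col 3 has {4,6}; box has {3,4,5,6} → only 1 remains.
(1,5) = 6: row 1 has {1,2,3,4,5}; col 5 has {3,4,5}; box has {1,2,3,4} → only 6 remains.
(3,1) = 1: row 3 has {4,6}; col 1 has {3,4,5,6}; box has {2,4,5,6} → only 1 remains.
(3,2) = 3: row 3 has {1,4,6}; col 2 has {1,2,4,5}; box has {1,2,4,5,6} → only 3 remains.
(3,4) = 2: row 3 has {1,3,4,6}; col 4 has {1,3,5}; box has {1,3,4,5,6} → only 2 remains.
(3,6) = 5: row 3 has {1,2,3,4,6}; col 6 has {1,2,3,4}; box has {1,2,3,4,6} → only 5 remains.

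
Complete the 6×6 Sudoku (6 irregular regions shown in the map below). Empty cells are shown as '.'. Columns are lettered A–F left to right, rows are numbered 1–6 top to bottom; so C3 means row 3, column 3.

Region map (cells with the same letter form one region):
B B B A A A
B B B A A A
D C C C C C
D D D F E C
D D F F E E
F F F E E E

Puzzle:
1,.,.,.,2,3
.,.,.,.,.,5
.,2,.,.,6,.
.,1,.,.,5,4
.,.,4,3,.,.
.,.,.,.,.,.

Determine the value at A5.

F3 = 1: row 3 has {2,6}; col 6 has {3,4,5}; region has {2,4,6} → only 1 remains.
E5 = 1: row 5 has {3,4}; col 5 has {2,5,6}; region has {5} → only 1 remains.
E2 = 4: row 2 has {5}; col 5 has {1,2,5,6}; region has {2,3,5} → only 4 remains.
D3 = 5: row 3 has {1,2,6}; col 4 has {3}; region has {1,2,4,6} → only 5 remains.
E6 = 3: row 6 has {}; col 5 has {1,2,4,5,6}; region has {1,5} → only 3 remains.
D1 = 6: row 1 has {1,2,3}; col 4 has {3,5}; region has {2,3,4,5} → only 6 remains.
D2 = 1: row 2 has {4,5}; col 4 has {3,5,6}; region has {2,3,4,5,6} → only 1 remains.
C3 = 3: row 3 has {1,2,5,6}; col 3 has {4}; region has {1,2,4,5,6} → only 3 remains.
D4 = 2: row 4 has {1,4,5}; col 4 has {1,3,5,6}; region has {3,4} → only 2 remains.
D6 = 4: row 6 has {3}; col 4 has {1,2,3,5,6}; region has {1,3,5} → only 4 remains.
C1 = 5: row 1 has {1,2,3,6}; col 3 has {3,4}; region has {1} → only 5 remains.
A3 = 4: row 3 has {1,2,3,5,6}; col 1 has {1}; region has {1} → only 4 remains.
C4 = 6: row 4 has {1,2,4,5}; col 3 has {3,4,5}; region has {1,4} → only 6 remains.
B5 = 5: row 5 has {1,3,4}; col 2 has {1,2}; region has {1,4,6} → only 5 remains.
B6 = 6: row 6 has {3,4}; col 2 has {1,2,5}; region has {2,3,4} → only 6 remains.
C6 = 1: row 6 has {3,4,6}; col 3 has {3,4,5,6}; region has {2,3,4,6} → only 1 remains.
F6 = 2: row 6 has {1,3,4,6}; col 6 has {1,3,4,5}; region has {1,3,4,5} → only 2 remains.
B1 = 4: row 1 has {1,2,3,5,6}; col 2 has {1,2,5,6}; region has {1,5} → only 4 remains.
B2 = 3: row 2 has {1,4,5}; col 2 has {1,2,4,5,6}; region has {1,4,5} → only 3 remains.
C2 = 2: row 2 has {1,3,4,5}; col 3 has {1,3,4,5,6}; region has {1,3,4,5} → only 2 remains.
A4 = 3: row 4 has {1,2,4,5,6}; col 1 has {1,4}; region has {1,4,5,6} → only 3 remains.
A5 = 2: row 5 has {1,3,4,5}; col 1 has {1,3,4}; region has {1,3,4,5,6} → only 2 remains.

2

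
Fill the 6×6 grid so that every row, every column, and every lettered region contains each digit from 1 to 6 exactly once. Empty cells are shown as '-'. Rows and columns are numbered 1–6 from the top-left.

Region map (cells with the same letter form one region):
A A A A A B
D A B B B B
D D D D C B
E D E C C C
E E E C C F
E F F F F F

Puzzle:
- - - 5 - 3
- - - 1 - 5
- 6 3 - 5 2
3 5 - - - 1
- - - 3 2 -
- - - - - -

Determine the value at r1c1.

r3c4 = 4: row 3 has {2,3,5,6}; col 4 has {1,3,5}; region has {3,5,6} → only 4 remains.
r4c4 = 6: row 4 has {1,3,5}; col 4 has {1,3,4,5}; region has {1,2,3,5} → only 6 remains.
r4c5 = 4: row 4 has {1,3,5,6}; col 5 has {2,5}; region has {1,2,3,5,6} → only 4 remains.
r6c4 = 2: row 6 has {}; col 4 has {1,3,4,5,6}; region has {} → only 2 remains.
r2c1 = 2: row 2 has {1,5}; col 1 has {3}; region has {3,4,5,6} → only 2 remains.
r2c5 = 6: row 2 has {1,2,5}; col 5 has {2,4,5}; region has {1,2,3,5} → only 6 remains.
r3c1 = 1: row 3 has {2,3,4,5,6}; col 1 has {2,3}; region has {2,3,4,5,6} → only 1 remains.
r4c3 = 2: row 4 has {1,3,4,5,6}; col 3 has {3}; region has {3} → only 2 remains.
r1c5 = 1: row 1 has {3,5}; col 5 has {2,4,5,6}; region has {5} → only 1 remains.
r2c3 = 4: row 2 has {1,2,5,6}; col 3 has {2,3}; region has {1,2,3,5,6} → only 4 remains.
r6c5 = 3: row 6 has {2}; col 5 has {1,2,4,5,6}; region has {2} → only 3 remains.
r1c3 = 6: row 1 has {1,3,5}; col 3 has {2,3,4}; region has {1,5} → only 6 remains.
r2c2 = 3: row 2 has {1,2,4,5,6}; col 2 has {5,6}; region has {1,5,6} → only 3 remains.
r1c1 = 4: row 1 has {1,3,5,6}; col 1 has {1,2,3}; region has {1,3,5,6} → only 4 remains.

4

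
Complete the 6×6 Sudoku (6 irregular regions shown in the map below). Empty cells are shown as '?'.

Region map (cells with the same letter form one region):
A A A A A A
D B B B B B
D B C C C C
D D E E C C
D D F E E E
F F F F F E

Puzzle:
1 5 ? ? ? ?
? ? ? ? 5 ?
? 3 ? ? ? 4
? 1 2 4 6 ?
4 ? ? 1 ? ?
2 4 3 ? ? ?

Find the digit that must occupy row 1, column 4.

3

row 5, column 5 = 3 (sole candidate).
row 6, column 5 = 1 (sole candidate).
row 3, column 5 = 2 (sole candidate).
row 1, column 5 = 4 (sole candidate).
row 3, column 4 = 5 (sole candidate).
row 4, column 6 = 3 (sole candidate).
row 6, column 4 = 6 (sole candidate).
row 6, column 6 = 5 (sole candidate).
row 1, column 3 = 6 (sole candidate).
row 1, column 6 = 2 (sole candidate).
row 2, column 4 = 2 (sole candidate).
row 3, column 1 = 6 (sole candidate).
row 3, column 3 = 1 (sole candidate).
row 4, column 1 = 5 (sole candidate).
row 5, column 2 = 2 (sole candidate).
row 5, column 3 = 5 (sole candidate).
row 5, column 6 = 6 (sole candidate).
row 1, column 4 = 3: row 1 has {1,2,4,5,6}; col 4 has {1,2,4,5,6}; region has {1,2,4,5,6} → only 3 remains.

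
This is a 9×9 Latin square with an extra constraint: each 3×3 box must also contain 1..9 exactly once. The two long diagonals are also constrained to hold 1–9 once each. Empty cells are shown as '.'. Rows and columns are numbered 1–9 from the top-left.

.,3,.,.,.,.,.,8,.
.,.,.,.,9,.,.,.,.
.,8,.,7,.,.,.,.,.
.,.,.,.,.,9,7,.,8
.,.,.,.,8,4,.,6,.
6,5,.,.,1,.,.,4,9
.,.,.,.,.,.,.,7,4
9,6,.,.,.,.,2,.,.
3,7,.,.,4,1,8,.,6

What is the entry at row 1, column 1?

4

row 6, column 4 = 2: row 6 has {1,4,5,6,9}; col 4 has {7}; box has {1,4,8,9}; anti-diagonal has {3,6,8,9} → only 2 remains.
row 6, column 7 = 3: row 6 has {1,2,4,5,6,9}; col 7 has {2,7,8}; box has {4,6,7,8,9} → only 3 remains.
row 6, column 6 = 7: row 6 has {1,2,3,4,5,6,9}; col 6 has {1,4,9}; box has {1,2,4,8,9}; main diagonal has {6,8} → only 7 remains.
row 6, column 3 = 8: row 6 has {1,2,3,4,5,6,7,9}; col 3 has {}; box has {5,6} → only 8 remains.
row 4, column 5 = 6: in row 4, 6 can only go here (every other open cell in that row sees a 6).
row 3, column 6 = 6: in row 3, 6 can only go here (every other open cell in that row sees a 6).
row 7, column 4 = 6: in row 7, 6 can only go here (every other open cell in that row sees a 6).
row 7, column 7 = 9: in row 7, 9 can only go here (every other open cell in that row sees a 9).
row 9, column 8 = 5: row 9 has {1,3,4,6,7,8}; col 8 has {4,6,7,8}; box has {2,4,6,7,8,9} → only 5 remains.
row 2, column 8 = 1: row 2 has {9}; col 8 has {4,5,6,7,8}; box has {8}; anti-diagonal has {2,3,6,8,9} → only 1 remains.
row 4, column 8 = 2: row 4 has {6,7,8,9}; col 8 has {1,4,5,6,7,8}; box has {3,4,6,7,8,9} → only 2 remains.
row 7, column 3 = 5: row 7 has {4,6,7,9}; col 3 has {8}; box has {3,6,7,9}; anti-diagonal has {1,2,3,6,8,9} → only 5 remains.
row 8, column 8 = 3: row 8 has {2,6,9}; col 8 has {1,2,4,5,6,7,8}; box has {2,4,5,6,7,8,9}; main diagonal has {6,7,8,9} → only 3 remains.
row 8, column 9 = 1: row 8 has {2,3,6,9}; col 9 has {4,6,8,9}; box has {2,3,4,5,6,7,8,9} → only 1 remains.
row 9, column 3 = 2: row 9 has {1,3,4,5,6,7,8}; col 3 has {5,8}; box has {3,5,6,7,9} → only 2 remains.
row 9, column 4 = 9: row 9 has {1,2,3,4,5,6,7,8}; col 4 has {2,6,7}; box has {1,4,6} → only 9 remains.
row 1, column 9 = 7: row 1 has {3,8}; col 9 has {1,4,6,8,9}; box has {1,8}; anti-diagonal has {1,2,3,5,6,8,9} → only 7 remains.
row 3, column 7 = 4: row 3 has {6,7,8}; col 7 has {2,3,7,8,9}; box has {1,7,8}; anti-diagonal has {1,2,3,5,6,7,8,9} → only 4 remains.
row 3, column 8 = 9: row 3 has {4,6,7,8}; col 8 has {1,2,3,4,5,6,7,8}; box has {1,4,7,8} → only 9 remains.
row 4, column 4 = 5: row 4 has {2,6,7,8,9}; col 4 has {2,6,7,9}; box has {1,2,4,6,7,8,9}; main diagonal has {3,6,7,8,9} → only 5 remains.
row 5, column 4 = 3: row 5 has {4,6,8}; col 4 has {2,5,6,7,9}; box has {1,2,4,5,6,7,8,9} → only 3 remains.
row 5, column 9 = 5: row 5 has {3,4,6,8}; col 9 has {1,4,6,7,8,9}; box has {2,3,4,6,7,8,9} → only 5 remains.
row 7, column 2 = 1: row 7 has {4,5,6,7,9}; col 2 has {3,5,6,7,8}; box has {2,3,5,6,7,9} → only 1 remains.
row 8, column 3 = 4: row 8 has {1,2,3,6,9}; col 3 has {2,5,8}; box has {1,2,3,5,6,7,9} → only 4 remains.
row 8, column 4 = 8: row 8 has {1,2,3,4,6,9}; col 4 has {2,3,5,6,7,9}; box has {1,4,6,9} → only 8 remains.
row 8, column 6 = 5: row 8 has {1,2,3,4,6,8,9}; col 6 has {1,4,6,7,9}; box has {1,4,6,8,9} → only 5 remains.
row 1, column 6 = 2: row 1 has {3,7,8}; col 6 has {1,4,5,6,7,9}; box has {6,7,9} → only 2 remains.
row 2, column 4 = 4: row 2 has {1,9}; col 4 has {2,3,5,6,7,8,9}; box has {2,6,7,9} → only 4 remains.
row 3, column 3 = 1: row 3 has {4,6,7,8,9}; col 3 has {2,4,5,8}; box has {3,8}; main diagonal has {3,5,6,7,8,9} → only 1 remains.
row 4, column 2 = 4: row 4 has {2,5,6,7,8,9}; col 2 has {1,3,5,6,7,8}; box has {5,6,8} → only 4 remains.
row 4, column 3 = 3: row 4 has {2,4,5,6,7,8,9}; col 3 has {1,2,4,5,8}; box has {4,5,6,8} → only 3 remains.
row 5, column 7 = 1: row 5 has {3,4,5,6,8}; col 7 has {2,3,4,7,8,9}; box has {2,3,4,5,6,7,8,9} → only 1 remains.
row 7, column 1 = 8: row 7 has {1,4,5,6,7,9}; col 1 has {3,6,9}; box has {1,2,3,4,5,6,7,9} → only 8 remains.
row 7, column 6 = 3: row 7 has {1,4,5,6,7,8,9}; col 6 has {1,2,4,5,6,7,9}; box has {1,4,5,6,8,9} → only 3 remains.
row 8, column 5 = 7: row 8 has {1,2,3,4,5,6,8,9}; col 5 has {1,4,6,8,9}; box has {1,3,4,5,6,8,9} → only 7 remains.
row 1, column 1 = 4: row 1 has {2,3,7,8}; col 1 has {3,6,8,9}; box has {1,3,8}; main diagonal has {1,3,5,6,7,8,9} → only 4 remains.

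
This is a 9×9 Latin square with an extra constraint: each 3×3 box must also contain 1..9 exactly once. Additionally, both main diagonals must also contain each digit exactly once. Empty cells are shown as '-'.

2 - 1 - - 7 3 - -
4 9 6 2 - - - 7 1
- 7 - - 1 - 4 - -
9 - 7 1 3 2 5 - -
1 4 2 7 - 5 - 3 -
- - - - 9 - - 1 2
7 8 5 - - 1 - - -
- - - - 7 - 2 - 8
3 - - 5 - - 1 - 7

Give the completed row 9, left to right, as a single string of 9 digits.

row 1, column 2 = 5 (sole candidate).
row 2, column 7 = 8 (sole candidate).
row 3, column 1 = 8 (sole candidate).
row 3, column 3 = 3 (sole candidate).
row 4, column 2 = 6 (sole candidate).
row 4, column 9 = 4 (sole candidate).
row 6, column 1 = 5 (sole candidate).
row 6, column 2 = 3 (sole candidate).
row 6, column 3 = 8 (sole candidate).
row 6, column 4 = 6 (sole candidate).
row 6, column 6 = 4 (sole candidate).
row 6, column 7 = 7 (sole candidate).
row 7, column 7 = 6 (sole candidate).
row 8, column 1 = 6 (sole candidate).
row 8, column 2 = 1 (sole candidate).
row 8, column 8 = 5 (sole candidate).
row 9, column 2 = 2: row 9 has {1,3,5,7}; col 2 has {1,3,4,5,6,7,8,9}; box has {1,3,5,6,7,8} → only 2 remains.
row 1, column 9 = 9 (sole candidate).
row 2, column 5 = 5 (sole candidate).
row 2, column 6 = 3 (sole candidate).
row 3, column 4 = 9 (sole candidate).
row 3, column 6 = 6 (sole candidate).
row 3, column 8 = 2 (sole candidate).
row 3, column 9 = 5 (sole candidate).
row 4, column 8 = 8 (sole candidate).
row 5, column 5 = 8 (sole candidate).
row 5, column 7 = 9 (sole candidate).
row 5, column 9 = 6 (sole candidate).
row 7, column 9 = 3 (sole candidate).
row 8, column 6 = 9 (sole candidate).
row 9, column 6 = 8: row 9 has {1,2,3,5,7}; col 6 has {1,2,3,4,5,6,7,9}; box has {1,5,7,9} → only 8 remains.
row 1, column 5 = 4 (sole candidate).
row 1, column 8 = 6 (sole candidate).
row 7, column 4 = 4 (sole candidate).
row 7, column 5 = 2 (sole candidate).
row 7, column 8 = 9 (sole candidate).
row 8, column 3 = 4 (sole candidate).
row 8, column 4 = 3 (sole candidate).
row 9, column 3 = 9: row 9 has {1,2,3,5,7,8}; col 3 has {1,2,3,4,5,6,7,8}; box has {1,2,3,4,5,6,7,8} → only 9 remains.
row 9, column 5 = 6: row 9 has {1,2,3,5,7,8,9}; col 5 has {1,2,3,4,5,7,8,9}; box has {1,2,3,4,5,7,8,9} → only 6 remains.
row 9, column 8 = 4: row 9 has {1,2,3,5,6,7,8,9}; col 8 has {1,2,3,5,6,7,8,9}; box has {1,2,3,5,6,7,8,9} → only 4 remains.

329568147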